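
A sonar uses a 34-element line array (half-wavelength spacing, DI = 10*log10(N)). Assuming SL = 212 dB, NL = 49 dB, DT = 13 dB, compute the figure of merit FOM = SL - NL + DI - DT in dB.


165.31 dB


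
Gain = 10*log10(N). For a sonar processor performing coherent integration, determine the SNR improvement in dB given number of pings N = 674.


Gain = 10*log10(674) = 28.29

28.29 dB


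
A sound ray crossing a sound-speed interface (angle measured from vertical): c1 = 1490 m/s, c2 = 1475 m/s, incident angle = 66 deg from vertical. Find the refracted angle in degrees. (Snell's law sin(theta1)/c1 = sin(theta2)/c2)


sin(theta2) = (c2/c1)*sin(theta1) = (1475/1490)*sin(66 deg) = 0.90435
theta2 = arcsin(0.90435) = 64.74

64.74 deg


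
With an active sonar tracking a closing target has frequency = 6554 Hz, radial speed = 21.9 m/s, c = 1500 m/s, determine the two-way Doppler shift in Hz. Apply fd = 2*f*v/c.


fd = 2*f*v/c = 2 * 6554 * 21.9 / 1500 = 191.38

191.38 Hz


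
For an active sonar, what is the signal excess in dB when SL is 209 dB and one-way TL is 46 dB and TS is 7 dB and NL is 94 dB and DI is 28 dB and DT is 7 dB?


SE = SL - 2*TL + TS - NL + DI - DT = 209 - 2*46 + (7) - 94 + 28 - 7 = 51

51 dB


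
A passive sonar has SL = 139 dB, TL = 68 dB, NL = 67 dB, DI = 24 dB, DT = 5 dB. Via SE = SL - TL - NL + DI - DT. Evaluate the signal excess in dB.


SE = SL - TL - NL + DI - DT = 139 - 68 - 67 + 24 - 5 = 23

23 dB


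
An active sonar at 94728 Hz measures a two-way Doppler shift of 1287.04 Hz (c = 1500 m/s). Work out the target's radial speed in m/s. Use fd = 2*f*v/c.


From fd = 2*f*v/c, v = c*fd/(2*f) = 1500 * 1287.04 / (2*94728) = 10.19

10.19 m/s


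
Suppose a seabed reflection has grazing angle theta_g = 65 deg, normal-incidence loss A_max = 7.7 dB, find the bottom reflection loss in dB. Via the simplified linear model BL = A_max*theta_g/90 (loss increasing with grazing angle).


BL = A_max * theta_g / 90 = 7.7 * 65 / 90 = 5.56

5.56 dB


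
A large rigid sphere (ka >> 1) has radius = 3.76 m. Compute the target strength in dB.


5.48 dB


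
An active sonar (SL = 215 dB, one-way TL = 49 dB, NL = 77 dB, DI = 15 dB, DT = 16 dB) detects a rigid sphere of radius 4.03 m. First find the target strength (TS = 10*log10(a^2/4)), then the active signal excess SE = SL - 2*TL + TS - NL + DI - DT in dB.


Step 1: TS = 10*log10(4.03^2/4) = 6.09 dB
Step 2: SE = SL - 2*TL + TS - NL + DI - DT = 215 - 2*49 + (6.09) - 77 + 15 - 16 = 45.09

45.09 dB


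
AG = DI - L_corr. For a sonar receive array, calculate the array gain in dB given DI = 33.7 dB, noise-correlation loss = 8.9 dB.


24.8 dB


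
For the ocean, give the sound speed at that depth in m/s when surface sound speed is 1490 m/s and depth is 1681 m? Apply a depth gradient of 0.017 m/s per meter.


c = 1490 + 0.017 * 1681 = 1518.577

1518.577 m/s


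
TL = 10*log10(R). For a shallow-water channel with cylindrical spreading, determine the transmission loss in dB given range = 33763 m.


TL = 10*log10(33763) = 45.28

45.28 dB


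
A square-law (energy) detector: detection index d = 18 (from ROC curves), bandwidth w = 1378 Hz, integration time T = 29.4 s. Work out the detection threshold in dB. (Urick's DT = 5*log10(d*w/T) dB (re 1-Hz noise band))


DT = 5*log10(d*w/T) = 5*log10(18 * 1378 / 29.4) = 5*log10(843.67) = 14.63

14.63 dB


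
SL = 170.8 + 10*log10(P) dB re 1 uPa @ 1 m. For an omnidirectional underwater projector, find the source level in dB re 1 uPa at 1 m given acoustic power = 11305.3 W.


211.33 dB


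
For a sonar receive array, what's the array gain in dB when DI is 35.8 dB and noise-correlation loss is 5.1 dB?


AG = DI - L_corr = 35.8 - 5.1 = 30.7

30.7 dB


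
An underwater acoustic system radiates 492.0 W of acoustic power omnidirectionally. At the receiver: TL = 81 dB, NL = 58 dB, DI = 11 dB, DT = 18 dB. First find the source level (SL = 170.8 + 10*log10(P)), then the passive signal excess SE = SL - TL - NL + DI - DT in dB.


Step 1: SL = 170.8 + 10*log10(492.0) = 197.72 dB
Step 2: SE = SL - TL - NL + DI - DT = 197.72 - 81 - 58 + 11 - 18 = 51.72

51.72 dB


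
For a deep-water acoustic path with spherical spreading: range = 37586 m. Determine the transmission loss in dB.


TL = 20*log10(37586) = 91.5

91.5 dB


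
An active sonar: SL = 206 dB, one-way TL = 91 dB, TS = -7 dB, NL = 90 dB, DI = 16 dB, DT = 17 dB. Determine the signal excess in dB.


SE = SL - 2*TL + TS - NL + DI - DT = 206 - 2*91 + (-7) - 90 + 16 - 17 = -74

-74 dB


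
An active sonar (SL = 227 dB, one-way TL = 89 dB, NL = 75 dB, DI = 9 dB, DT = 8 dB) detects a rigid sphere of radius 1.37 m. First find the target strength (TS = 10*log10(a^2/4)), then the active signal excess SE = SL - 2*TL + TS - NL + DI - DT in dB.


Step 1: TS = 10*log10(1.37^2/4) = -3.29 dB
Step 2: SE = SL - 2*TL + TS - NL + DI - DT = 227 - 2*89 + (-3.29) - 75 + 9 - 8 = -28.29

-28.29 dB


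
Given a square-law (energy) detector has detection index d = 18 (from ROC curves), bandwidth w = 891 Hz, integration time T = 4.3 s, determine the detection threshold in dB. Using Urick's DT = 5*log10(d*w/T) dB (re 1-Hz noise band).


DT = 5*log10(d*w/T) = 5*log10(18 * 891 / 4.3) = 5*log10(3729.77) = 17.86

17.86 dB


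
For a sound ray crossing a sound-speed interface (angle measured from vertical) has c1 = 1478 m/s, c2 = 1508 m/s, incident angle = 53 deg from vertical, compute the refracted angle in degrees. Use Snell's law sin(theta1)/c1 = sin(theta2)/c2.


sin(theta2) = (c2/c1)*sin(theta1) = (1508/1478)*sin(53 deg) = 0.81485
theta2 = arcsin(0.81485) = 54.57

54.57 deg


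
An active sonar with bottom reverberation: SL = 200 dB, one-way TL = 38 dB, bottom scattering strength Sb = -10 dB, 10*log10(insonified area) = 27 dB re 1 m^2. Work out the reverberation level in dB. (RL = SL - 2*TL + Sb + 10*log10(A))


141 dB


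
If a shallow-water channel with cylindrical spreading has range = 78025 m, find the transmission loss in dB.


TL = 10*log10(78025) = 48.92

48.92 dB


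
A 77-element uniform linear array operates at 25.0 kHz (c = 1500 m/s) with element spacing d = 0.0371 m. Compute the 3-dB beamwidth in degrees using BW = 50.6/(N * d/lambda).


1.06 deg


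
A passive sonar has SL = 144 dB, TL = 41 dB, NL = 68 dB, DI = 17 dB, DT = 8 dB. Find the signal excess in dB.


44 dB


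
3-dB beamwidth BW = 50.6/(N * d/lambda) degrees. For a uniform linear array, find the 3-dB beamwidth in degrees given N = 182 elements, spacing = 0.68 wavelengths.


0.41 deg


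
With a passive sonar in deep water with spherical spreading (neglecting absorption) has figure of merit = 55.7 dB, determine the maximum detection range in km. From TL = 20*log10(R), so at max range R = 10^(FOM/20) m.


0.61 km


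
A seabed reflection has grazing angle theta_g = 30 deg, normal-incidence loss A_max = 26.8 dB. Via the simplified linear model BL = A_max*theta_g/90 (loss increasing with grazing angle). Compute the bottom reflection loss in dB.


BL = A_max * theta_g / 90 = 26.8 * 30 / 90 = 8.93

8.93 dB


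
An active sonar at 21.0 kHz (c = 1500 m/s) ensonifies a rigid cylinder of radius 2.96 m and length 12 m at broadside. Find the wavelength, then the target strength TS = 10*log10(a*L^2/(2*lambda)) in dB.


Step 1: lambda = c/f = 1500/21000 = 0.07143 m
Step 2: TS = 10*log10(a*L^2/(2*lambda)) = 10*log10(2.96*12^2/(2*0.07143)) = 34.75

34.75 dB


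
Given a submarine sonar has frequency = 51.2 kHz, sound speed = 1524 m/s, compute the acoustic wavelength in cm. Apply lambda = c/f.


lambda = c/f = 1524 / 51200 = 0.0298 m = 2.98 cm

2.98 cm


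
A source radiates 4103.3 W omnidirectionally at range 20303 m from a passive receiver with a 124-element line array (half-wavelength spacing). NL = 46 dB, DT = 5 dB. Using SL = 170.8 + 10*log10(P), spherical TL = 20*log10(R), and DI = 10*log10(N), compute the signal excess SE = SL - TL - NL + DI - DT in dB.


Step 1: SL = 170.8 + 10*log10(4103.3) = 206.93 dB
Step 2: TL = 20*log10(20303) = 86.15 dB
Step 3: DI = 10*log10(124) = 20.93 dB
Step 4: SE = SL - TL - NL + DI - DT = 206.93 - 86.15 - 46 + 20.93 - 5 = 90.71

90.71 dB


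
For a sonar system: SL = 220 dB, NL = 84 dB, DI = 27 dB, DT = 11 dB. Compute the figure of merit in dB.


152 dB


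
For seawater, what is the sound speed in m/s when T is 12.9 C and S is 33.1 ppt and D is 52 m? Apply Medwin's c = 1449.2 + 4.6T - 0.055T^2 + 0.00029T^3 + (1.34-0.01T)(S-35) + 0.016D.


1498.54 m/s


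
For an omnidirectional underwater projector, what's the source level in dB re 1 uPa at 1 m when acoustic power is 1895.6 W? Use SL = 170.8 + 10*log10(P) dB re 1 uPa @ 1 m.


SL = 170.8 + 10*log10(1895.6) = 170.8 + 32.78 = 203.58

203.58 dB


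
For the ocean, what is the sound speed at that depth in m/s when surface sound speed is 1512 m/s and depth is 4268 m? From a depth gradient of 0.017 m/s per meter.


c = 1512 + 0.017 * 4268 = 1584.556

1584.556 m/s


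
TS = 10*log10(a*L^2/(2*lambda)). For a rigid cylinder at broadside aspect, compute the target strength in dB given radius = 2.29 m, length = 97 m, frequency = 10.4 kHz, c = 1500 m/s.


lambda = 1500/10400 = 0.14423 m
TS = 10*log10(2.29*97^2/(2*0.14423)) = 48.73

48.73 dB


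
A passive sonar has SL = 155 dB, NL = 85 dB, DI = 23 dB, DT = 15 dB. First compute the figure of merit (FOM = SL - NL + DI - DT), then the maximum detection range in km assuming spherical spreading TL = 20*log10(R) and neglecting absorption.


Step 1: FOM = SL - NL + DI - DT = 155 - 85 + 23 - 15 = 78 dB
Step 2: at max range FOM = TL = 20*log10(R), so R = 10^(78/20) = 7943.28 m = 7.94 km

7.94 km


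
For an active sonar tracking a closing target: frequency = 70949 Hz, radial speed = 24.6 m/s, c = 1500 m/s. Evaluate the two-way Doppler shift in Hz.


fd = 2*f*v/c = 2 * 70949 * 24.6 / 1500 = 2327.13

2327.13 Hz


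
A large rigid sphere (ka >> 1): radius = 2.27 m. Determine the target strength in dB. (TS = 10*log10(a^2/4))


1.1 dB


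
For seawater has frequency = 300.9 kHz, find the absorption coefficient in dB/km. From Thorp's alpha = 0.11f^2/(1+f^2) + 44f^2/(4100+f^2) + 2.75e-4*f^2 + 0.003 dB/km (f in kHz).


f^2 = 90540.81
alpha = 0.11*90540.81/(1+90540.81) + 44*90540.81/(4100+90540.81) + 2.75e-4*90540.81 + 0.003 = 67.106

67.106 dB/km


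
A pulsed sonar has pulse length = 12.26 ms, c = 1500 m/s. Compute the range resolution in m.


dR = c*tau/2 = 1500 * 12.26e-3 / 2 = 9.195

9.195 m


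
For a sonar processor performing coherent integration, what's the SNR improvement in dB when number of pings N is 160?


Gain = 10*log10(160) = 22.04

22.04 dB


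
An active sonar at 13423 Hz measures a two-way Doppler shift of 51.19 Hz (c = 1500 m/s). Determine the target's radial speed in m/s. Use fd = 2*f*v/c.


From fd = 2*f*v/c, v = c*fd/(2*f) = 1500 * 51.19 / (2*13423) = 2.86

2.86 m/s


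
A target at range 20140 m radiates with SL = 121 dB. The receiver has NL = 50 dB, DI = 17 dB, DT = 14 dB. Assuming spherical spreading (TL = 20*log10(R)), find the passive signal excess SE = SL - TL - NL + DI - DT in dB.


Step 1: TL = 20*log10(20140) = 86.08 dB
Step 2: SE = 121 - 86.08 - 50 + 17 - 14 = -12.08

-12.08 dB


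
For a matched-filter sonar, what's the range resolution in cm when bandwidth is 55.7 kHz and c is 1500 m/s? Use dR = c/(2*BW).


dR = c/(2*BW) = 1500 / (2 * 55.7e3) = 0.0135 m = 1.35 cm

1.35 cm


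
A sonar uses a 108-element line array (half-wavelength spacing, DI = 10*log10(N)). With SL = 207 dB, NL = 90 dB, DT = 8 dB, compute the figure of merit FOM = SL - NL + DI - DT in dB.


Step 1: DI = 10*log10(108) = 20.33 dB
Step 2: FOM = SL - NL + DI - DT = 207 - 90 + 20.33 - 8 = 129.33

129.33 dB


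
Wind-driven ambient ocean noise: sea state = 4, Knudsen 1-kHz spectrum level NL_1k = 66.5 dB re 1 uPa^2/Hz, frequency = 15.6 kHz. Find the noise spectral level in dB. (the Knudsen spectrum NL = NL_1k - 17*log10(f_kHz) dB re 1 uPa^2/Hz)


46.22 dB


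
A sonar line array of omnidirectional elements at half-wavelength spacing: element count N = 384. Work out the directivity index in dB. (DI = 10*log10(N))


DI = 10*log10(384) = 25.84

25.84 dB


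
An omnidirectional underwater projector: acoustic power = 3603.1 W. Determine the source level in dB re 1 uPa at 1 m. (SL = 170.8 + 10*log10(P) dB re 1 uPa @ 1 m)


206.37 dB


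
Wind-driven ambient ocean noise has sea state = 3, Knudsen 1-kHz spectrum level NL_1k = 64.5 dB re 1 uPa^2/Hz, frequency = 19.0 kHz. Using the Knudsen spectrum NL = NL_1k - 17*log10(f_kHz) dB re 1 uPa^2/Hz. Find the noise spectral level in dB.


NL = NL_1k - 17*log10(f_kHz) = 64.5 - 17*log10(19.0) = 64.5 - (21.74) = 42.76

42.76 dB


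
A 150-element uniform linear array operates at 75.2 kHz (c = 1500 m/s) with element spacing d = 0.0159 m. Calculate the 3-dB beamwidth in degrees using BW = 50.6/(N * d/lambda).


0.42 deg


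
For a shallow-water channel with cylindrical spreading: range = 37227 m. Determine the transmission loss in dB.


TL = 10*log10(37227) = 45.71

45.71 dB


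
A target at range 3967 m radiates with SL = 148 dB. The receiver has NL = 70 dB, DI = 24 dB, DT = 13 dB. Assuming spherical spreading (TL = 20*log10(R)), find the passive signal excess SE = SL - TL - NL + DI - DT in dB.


17.03 dB


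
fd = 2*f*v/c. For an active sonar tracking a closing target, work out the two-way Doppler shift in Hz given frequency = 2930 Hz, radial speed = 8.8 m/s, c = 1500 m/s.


fd = 2*f*v/c = 2 * 2930 * 8.8 / 1500 = 34.38

34.38 Hz


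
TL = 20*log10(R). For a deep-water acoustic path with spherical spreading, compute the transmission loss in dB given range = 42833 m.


92.64 dB


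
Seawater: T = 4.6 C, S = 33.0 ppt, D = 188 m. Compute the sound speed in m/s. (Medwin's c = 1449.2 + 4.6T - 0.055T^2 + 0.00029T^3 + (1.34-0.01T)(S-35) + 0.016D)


1469.64 m/s


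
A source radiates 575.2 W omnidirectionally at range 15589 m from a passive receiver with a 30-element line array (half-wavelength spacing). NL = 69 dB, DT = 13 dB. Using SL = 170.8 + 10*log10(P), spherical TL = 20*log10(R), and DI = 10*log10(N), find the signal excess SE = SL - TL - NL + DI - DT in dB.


Step 1: SL = 170.8 + 10*log10(575.2) = 198.4 dB
Step 2: TL = 20*log10(15589) = 83.86 dB
Step 3: DI = 10*log10(30) = 14.77 dB
Step 4: SE = SL - TL - NL + DI - DT = 198.4 - 83.86 - 69 + 14.77 - 13 = 47.31

47.31 dB


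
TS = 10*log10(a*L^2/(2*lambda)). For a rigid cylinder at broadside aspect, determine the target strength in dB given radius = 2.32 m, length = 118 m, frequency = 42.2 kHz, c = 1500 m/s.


lambda = 1500/42200 = 0.03555 m
TS = 10*log10(2.32*118^2/(2*0.03555)) = 56.57

56.57 dB


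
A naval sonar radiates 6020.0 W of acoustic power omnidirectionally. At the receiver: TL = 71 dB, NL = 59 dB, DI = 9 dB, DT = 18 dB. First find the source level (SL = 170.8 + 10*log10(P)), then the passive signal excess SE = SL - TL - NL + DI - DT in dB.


Step 1: SL = 170.8 + 10*log10(6020.0) = 208.6 dB
Step 2: SE = SL - TL - NL + DI - DT = 208.6 - 71 - 59 + 9 - 18 = 69.6

69.6 dB


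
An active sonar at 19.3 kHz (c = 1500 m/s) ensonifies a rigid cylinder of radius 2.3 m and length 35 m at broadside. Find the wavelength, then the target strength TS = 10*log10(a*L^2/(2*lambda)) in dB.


Step 1: lambda = c/f = 1500/19300 = 0.07772 m
Step 2: TS = 10*log10(a*L^2/(2*lambda)) = 10*log10(2.3*35^2/(2*0.07772)) = 42.58

42.58 dB


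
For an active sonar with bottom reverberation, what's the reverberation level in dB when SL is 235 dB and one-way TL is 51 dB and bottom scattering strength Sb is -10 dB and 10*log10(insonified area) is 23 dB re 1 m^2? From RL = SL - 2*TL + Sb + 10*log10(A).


RL = SL - 2*TL + Sb + 10*log10(A) = 235 - 2*51 + (-10) + 23 = 146

146 dB


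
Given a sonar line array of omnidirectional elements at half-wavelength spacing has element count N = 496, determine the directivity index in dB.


DI = 10*log10(496) = 26.95

26.95 dB


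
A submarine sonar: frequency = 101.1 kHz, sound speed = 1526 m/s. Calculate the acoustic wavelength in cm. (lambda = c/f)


lambda = c/f = 1526 / 101100 = 0.0151 m = 1.51 cm

1.51 cm


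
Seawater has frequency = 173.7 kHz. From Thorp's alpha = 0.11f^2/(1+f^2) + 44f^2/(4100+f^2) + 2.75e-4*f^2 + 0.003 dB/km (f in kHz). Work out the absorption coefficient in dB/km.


47.146 dB/km


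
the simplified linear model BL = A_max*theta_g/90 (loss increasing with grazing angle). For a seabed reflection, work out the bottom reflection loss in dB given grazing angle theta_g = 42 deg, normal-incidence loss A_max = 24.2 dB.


BL = A_max * theta_g / 90 = 24.2 * 42 / 90 = 11.29

11.29 dB


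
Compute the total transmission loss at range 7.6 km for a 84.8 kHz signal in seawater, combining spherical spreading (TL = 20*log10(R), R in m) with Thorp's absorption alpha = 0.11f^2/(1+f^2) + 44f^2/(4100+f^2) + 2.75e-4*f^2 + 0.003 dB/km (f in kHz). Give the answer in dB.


Step 1 (Thorp): alpha = 0.11*7191.04/(1+7191.04) + 44*7191.04/(4100+7191.04) + 2.75e-4*7191.04 + 0.003 = 30.1133 dB/km
Step 2: TL_spread = 20*log10(7600) = 77.62 dB
Step 3: TL_abs = alpha*R = 30.1133 * 7.6 = 228.86 dB
Step 4: TL_total = 77.62 + 228.86 = 306.48

306.48 dB


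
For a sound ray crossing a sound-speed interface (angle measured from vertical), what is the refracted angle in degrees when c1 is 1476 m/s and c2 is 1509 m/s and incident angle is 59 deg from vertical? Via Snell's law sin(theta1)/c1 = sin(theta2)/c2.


sin(theta2) = (c2/c1)*sin(theta1) = (1509/1476)*sin(59 deg) = 0.87633
theta2 = arcsin(0.87633) = 61.2

61.2 deg


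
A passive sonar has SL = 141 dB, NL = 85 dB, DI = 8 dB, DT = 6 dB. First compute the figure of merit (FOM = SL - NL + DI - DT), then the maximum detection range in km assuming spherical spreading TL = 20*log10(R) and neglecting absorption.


Step 1: FOM = SL - NL + DI - DT = 141 - 85 + 8 - 6 = 58 dB
Step 2: at max range FOM = TL = 20*log10(R), so R = 10^(58/20) = 794.33 m = 0.79 km

0.79 km


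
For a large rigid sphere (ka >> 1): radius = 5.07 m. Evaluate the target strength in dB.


TS = 10*log10(5.07^2 / 4) = 10*log10(6.426225) = 8.08

8.08 dB


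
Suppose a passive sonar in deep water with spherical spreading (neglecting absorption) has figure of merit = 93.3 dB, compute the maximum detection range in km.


46.24 km


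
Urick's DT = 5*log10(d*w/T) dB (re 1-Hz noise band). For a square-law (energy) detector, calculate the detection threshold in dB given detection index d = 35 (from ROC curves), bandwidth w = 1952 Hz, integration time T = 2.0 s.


22.67 dB


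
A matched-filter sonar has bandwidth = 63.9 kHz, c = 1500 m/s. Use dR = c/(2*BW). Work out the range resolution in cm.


dR = c/(2*BW) = 1500 / (2 * 63.9e3) = 0.0117 m = 1.17 cm

1.17 cm


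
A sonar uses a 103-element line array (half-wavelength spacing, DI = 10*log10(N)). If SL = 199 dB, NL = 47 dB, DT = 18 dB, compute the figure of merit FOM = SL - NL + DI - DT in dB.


154.13 dB


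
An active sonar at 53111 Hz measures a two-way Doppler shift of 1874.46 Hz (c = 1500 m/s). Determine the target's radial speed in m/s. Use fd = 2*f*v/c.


26.47 m/s


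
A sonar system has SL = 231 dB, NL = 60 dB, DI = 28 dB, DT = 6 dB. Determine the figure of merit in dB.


FOM = SL - NL + DI - DT = 231 - 60 + 28 - 6 = 193

193 dB


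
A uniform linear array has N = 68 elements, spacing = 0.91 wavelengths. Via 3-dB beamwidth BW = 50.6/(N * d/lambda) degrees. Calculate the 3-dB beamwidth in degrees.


0.82 deg


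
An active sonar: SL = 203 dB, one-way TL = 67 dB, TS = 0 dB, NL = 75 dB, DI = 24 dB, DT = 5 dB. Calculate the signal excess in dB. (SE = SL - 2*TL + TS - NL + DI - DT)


13 dB


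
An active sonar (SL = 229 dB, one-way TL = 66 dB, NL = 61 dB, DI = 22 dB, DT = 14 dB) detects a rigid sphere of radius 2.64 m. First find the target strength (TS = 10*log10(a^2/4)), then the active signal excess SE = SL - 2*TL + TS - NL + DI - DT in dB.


Step 1: TS = 10*log10(2.64^2/4) = 2.41 dB
Step 2: SE = SL - 2*TL + TS - NL + DI - DT = 229 - 2*66 + (2.41) - 61 + 22 - 14 = 46.41

46.41 dB


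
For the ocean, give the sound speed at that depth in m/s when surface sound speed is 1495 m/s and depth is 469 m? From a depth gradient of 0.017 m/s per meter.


c = 1495 + 0.017 * 469 = 1502.973

1502.973 m/s


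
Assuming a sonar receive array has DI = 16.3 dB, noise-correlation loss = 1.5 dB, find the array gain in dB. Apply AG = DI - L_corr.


14.8 dB


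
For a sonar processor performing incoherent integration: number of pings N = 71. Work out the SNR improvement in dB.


9.26 dB


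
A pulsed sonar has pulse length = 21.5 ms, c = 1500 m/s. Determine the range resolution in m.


16.125 m


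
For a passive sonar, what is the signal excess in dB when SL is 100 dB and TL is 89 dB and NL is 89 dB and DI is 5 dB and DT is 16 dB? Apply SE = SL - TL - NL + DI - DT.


-89 dB


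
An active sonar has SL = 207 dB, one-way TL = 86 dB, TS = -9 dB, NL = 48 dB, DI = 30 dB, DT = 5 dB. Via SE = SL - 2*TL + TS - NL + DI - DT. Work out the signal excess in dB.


SE = SL - 2*TL + TS - NL + DI - DT = 207 - 2*86 + (-9) - 48 + 30 - 5 = 3

3 dB


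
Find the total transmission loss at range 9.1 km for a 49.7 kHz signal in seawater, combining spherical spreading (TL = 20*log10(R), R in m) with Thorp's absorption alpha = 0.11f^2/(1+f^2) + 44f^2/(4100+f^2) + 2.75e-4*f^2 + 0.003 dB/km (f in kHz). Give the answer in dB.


Step 1 (Thorp): alpha = 0.11*2470.09/(1+2470.09) + 44*2470.09/(4100+2470.09) + 2.75e-4*2470.09 + 0.003 = 17.3345 dB/km
Step 2: TL_spread = 20*log10(9100) = 79.18 dB
Step 3: TL_abs = alpha*R = 17.3345 * 9.1 = 157.74 dB
Step 4: TL_total = 79.18 + 157.74 = 236.92

236.92 dB


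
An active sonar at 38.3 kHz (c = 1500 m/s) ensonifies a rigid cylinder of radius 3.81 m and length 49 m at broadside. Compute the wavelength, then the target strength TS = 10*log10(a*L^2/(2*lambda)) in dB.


Step 1: lambda = c/f = 1500/38300 = 0.03916 m
Step 2: TS = 10*log10(a*L^2/(2*lambda)) = 10*log10(3.81*49^2/(2*0.03916)) = 50.67

50.67 dB


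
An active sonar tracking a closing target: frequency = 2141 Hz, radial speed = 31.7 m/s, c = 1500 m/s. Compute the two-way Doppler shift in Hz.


fd = 2*f*v/c = 2 * 2141 * 31.7 / 1500 = 90.49

90.49 Hz


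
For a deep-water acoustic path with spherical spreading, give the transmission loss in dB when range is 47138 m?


TL = 20*log10(47138) = 93.47

93.47 dB


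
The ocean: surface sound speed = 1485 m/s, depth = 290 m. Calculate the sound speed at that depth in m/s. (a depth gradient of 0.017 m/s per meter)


c = 1485 + 0.017 * 290 = 1489.93

1489.93 m/s


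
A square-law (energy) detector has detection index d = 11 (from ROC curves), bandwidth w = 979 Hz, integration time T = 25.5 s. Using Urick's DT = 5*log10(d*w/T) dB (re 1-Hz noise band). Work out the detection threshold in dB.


DT = 5*log10(d*w/T) = 5*log10(11 * 979 / 25.5) = 5*log10(422.31) = 13.13

13.13 dB


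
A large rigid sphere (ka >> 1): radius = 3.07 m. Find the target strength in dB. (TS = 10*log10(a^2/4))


TS = 10*log10(3.07^2 / 4) = 10*log10(2.356225) = 3.72

3.72 dB


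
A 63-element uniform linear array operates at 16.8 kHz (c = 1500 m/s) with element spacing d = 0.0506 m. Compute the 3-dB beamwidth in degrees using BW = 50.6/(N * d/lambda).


Step 1: lambda = 1500/16800 = 0.08929 m
Step 2: d/lambda = 0.0506/0.08929 = 0.5667
Step 3: BW = 50.6/(N * d/lambda) = 50.6/(63 * 0.5667) = 1.42

1.42 deg


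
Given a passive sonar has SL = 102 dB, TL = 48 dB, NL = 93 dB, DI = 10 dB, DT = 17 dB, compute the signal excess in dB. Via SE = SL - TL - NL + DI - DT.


-46 dB


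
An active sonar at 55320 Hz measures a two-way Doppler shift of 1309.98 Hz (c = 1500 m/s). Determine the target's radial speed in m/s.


From fd = 2*f*v/c, v = c*fd/(2*f) = 1500 * 1309.98 / (2*55320) = 17.76

17.76 m/s


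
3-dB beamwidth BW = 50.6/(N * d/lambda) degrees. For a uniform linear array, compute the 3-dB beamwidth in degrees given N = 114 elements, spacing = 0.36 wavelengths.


BW = 50.6 / (114 * 0.36) = 50.6 / 41.04 = 1.23

1.23 deg


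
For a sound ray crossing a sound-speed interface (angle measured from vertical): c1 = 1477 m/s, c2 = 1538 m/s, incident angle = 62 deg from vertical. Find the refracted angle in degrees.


sin(theta2) = (c2/c1)*sin(theta1) = (1538/1477)*sin(62 deg) = 0.91941
theta2 = arcsin(0.91941) = 66.84

66.84 deg


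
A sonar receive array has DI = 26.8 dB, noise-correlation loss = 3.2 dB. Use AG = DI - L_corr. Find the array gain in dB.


AG = DI - L_corr = 26.8 - 3.2 = 23.6

23.6 dB


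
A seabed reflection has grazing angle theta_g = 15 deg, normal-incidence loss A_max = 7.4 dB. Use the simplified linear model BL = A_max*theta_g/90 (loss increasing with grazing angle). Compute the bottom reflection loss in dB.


BL = A_max * theta_g / 90 = 7.4 * 15 / 90 = 1.23

1.23 dB


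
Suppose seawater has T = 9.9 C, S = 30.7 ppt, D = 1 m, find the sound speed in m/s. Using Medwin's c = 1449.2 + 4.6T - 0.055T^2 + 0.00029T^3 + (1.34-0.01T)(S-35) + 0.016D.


c = 1449.2 + 4.6*9.9 - 0.055*9.9^2 + 0.00029*9.9^3 + (1.34 - 0.01*9.9)*(30.7 - 35) + 0.016*1 = 1484.31

1484.31 m/s


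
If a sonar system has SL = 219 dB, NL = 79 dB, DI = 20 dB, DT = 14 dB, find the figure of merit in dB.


FOM = SL - NL + DI - DT = 219 - 79 + 20 - 14 = 146

146 dB


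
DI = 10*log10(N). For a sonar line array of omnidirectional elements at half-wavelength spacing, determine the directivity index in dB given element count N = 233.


DI = 10*log10(233) = 23.67

23.67 dB


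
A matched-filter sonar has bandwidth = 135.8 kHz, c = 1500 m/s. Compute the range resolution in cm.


0.55 cm


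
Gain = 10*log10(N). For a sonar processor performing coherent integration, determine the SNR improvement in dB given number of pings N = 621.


27.93 dB


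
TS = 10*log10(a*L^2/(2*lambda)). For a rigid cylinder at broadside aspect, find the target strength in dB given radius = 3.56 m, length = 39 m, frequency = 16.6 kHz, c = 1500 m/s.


lambda = 1500/16600 = 0.09036 m
TS = 10*log10(3.56*39^2/(2*0.09036)) = 44.77

44.77 dB


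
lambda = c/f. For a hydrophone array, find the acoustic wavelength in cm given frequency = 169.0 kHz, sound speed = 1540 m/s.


0.91 cm


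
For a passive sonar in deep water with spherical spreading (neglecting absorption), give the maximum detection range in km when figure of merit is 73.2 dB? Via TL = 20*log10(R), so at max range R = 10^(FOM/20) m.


At max range FOM = TL, so 20*log10(R) = 73.2
R = 10^(73.2/20) = 4570.88 m = 4.57 km

4.57 km


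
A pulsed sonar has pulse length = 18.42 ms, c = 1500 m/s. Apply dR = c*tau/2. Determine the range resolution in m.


13.815 m


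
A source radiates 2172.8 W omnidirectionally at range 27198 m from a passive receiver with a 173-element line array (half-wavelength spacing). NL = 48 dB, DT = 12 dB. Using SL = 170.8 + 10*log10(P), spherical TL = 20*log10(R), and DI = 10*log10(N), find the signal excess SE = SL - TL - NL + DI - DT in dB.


Step 1: SL = 170.8 + 10*log10(2172.8) = 204.17 dB
Step 2: TL = 20*log10(27198) = 88.69 dB
Step 3: DI = 10*log10(173) = 22.38 dB
Step 4: SE = SL - TL - NL + DI - DT = 204.17 - 88.69 - 48 + 22.38 - 12 = 77.86

77.86 dB


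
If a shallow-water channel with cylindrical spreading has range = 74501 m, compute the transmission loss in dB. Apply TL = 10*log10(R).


48.72 dB


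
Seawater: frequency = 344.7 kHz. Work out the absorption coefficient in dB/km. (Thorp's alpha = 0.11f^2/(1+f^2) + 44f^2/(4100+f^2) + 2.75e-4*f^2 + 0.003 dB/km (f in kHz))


75.32 dB/km


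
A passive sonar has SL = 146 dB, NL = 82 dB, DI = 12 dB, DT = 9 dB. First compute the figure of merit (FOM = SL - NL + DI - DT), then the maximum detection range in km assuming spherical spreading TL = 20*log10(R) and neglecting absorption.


Step 1: FOM = SL - NL + DI - DT = 146 - 82 + 12 - 9 = 67 dB
Step 2: at max range FOM = TL = 20*log10(R), so R = 10^(67/20) = 2238.72 m = 2.24 km

2.24 km


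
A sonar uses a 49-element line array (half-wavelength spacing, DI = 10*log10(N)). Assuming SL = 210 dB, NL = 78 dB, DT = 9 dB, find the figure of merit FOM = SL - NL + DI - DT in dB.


139.9 dB


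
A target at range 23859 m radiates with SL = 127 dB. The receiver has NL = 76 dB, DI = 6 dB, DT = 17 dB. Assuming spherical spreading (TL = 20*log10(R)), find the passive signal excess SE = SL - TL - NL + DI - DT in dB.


Step 1: TL = 20*log10(23859) = 87.55 dB
Step 2: SE = 127 - 87.55 - 76 + 6 - 17 = -47.55

-47.55 dB


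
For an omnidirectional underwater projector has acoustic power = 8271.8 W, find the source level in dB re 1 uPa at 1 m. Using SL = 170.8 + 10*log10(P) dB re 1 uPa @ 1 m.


SL = 170.8 + 10*log10(8271.8) = 170.8 + 39.18 = 209.98

209.98 dB


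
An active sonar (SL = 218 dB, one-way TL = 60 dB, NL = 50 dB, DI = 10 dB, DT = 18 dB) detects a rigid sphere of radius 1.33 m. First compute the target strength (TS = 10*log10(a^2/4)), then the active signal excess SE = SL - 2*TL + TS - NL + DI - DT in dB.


Step 1: TS = 10*log10(1.33^2/4) = -3.54 dB
Step 2: SE = SL - 2*TL + TS - NL + DI - DT = 218 - 2*60 + (-3.54) - 50 + 10 - 18 = 36.46

36.46 dB


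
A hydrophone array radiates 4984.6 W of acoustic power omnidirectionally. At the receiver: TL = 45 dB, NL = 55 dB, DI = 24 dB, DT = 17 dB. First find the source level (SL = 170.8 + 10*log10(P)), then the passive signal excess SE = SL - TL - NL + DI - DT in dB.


Step 1: SL = 170.8 + 10*log10(4984.6) = 207.78 dB
Step 2: SE = SL - TL - NL + DI - DT = 207.78 - 45 - 55 + 24 - 17 = 114.78

114.78 dB


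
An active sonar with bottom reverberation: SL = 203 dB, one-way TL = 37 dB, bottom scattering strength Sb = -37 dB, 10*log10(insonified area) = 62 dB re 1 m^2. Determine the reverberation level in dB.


RL = SL - 2*TL + Sb + 10*log10(A) = 203 - 2*37 + (-37) + 62 = 154

154 dB


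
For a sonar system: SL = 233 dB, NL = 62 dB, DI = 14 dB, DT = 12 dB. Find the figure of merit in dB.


FOM = SL - NL + DI - DT = 233 - 62 + 14 - 12 = 173

173 dB


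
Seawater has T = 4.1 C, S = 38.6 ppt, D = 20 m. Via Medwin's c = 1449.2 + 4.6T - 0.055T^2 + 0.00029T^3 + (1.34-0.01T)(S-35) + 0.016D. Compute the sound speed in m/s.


c = 1449.2 + 4.6*4.1 - 0.055*4.1^2 + 0.00029*4.1^3 + (1.34 - 0.01*4.1)*(38.6 - 35) + 0.016*20 = 1472.15

1472.15 m/s


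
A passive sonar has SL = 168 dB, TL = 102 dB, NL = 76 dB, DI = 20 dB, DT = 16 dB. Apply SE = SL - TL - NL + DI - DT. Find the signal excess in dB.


-6 dB


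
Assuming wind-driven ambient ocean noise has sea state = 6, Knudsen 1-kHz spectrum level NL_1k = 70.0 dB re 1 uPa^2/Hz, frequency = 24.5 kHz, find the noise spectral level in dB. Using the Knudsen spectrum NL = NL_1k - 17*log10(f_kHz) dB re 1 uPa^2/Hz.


NL = NL_1k - 17*log10(f_kHz) = 70.0 - 17*log10(24.5) = 70.0 - (23.62) = 46.38

46.38 dB


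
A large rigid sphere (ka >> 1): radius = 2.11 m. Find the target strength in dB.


TS = 10*log10(2.11^2 / 4) = 10*log10(1.113025) = 0.47

0.47 dB


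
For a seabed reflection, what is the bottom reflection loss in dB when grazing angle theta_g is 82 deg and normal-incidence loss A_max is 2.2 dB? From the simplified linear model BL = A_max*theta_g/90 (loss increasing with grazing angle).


BL = A_max * theta_g / 90 = 2.2 * 82 / 90 = 2.0

2.0 dB


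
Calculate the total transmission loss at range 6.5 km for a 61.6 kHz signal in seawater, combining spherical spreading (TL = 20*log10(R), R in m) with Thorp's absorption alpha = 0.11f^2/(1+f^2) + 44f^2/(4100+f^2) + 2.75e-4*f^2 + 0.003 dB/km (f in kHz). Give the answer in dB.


Step 1 (Thorp): alpha = 0.11*3794.56/(1+3794.56) + 44*3794.56/(4100+3794.56) + 2.75e-4*3794.56 + 0.003 = 22.3053 dB/km
Step 2: TL_spread = 20*log10(6500) = 76.26 dB
Step 3: TL_abs = alpha*R = 22.3053 * 6.5 = 144.98 dB
Step 4: TL_total = 76.26 + 144.98 = 221.24

221.24 dB


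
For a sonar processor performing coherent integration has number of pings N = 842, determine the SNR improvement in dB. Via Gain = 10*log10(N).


Gain = 10*log10(842) = 29.25

29.25 dB


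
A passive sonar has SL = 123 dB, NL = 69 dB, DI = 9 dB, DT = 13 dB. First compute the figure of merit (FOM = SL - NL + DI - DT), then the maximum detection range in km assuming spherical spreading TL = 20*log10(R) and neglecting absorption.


Step 1: FOM = SL - NL + DI - DT = 123 - 69 + 9 - 13 = 50 dB
Step 2: at max range FOM = TL = 20*log10(R), so R = 10^(50/20) = 316.23 m = 0.32 km

0.32 km


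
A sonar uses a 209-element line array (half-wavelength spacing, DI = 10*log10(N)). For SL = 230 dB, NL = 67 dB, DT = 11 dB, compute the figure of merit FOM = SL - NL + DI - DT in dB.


175.2 dB


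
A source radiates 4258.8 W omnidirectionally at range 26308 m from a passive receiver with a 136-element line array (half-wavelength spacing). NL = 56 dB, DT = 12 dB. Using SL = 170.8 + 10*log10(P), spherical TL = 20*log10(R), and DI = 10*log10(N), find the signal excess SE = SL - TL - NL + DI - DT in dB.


72.03 dB


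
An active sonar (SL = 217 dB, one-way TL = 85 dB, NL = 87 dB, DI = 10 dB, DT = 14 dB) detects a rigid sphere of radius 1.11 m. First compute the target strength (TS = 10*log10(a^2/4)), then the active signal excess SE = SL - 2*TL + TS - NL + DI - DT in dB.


Step 1: TS = 10*log10(1.11^2/4) = -5.11 dB
Step 2: SE = SL - 2*TL + TS - NL + DI - DT = 217 - 2*85 + (-5.11) - 87 + 10 - 14 = -49.11

-49.11 dB


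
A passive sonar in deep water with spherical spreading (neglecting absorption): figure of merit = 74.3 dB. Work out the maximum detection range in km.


At max range FOM = TL, so 20*log10(R) = 74.3
R = 10^(74.3/20) = 5188.0 m = 5.19 km

5.19 km


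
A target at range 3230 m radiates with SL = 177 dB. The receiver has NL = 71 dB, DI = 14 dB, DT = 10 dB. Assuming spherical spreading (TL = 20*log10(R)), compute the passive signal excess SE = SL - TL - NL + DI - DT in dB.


Step 1: TL = 20*log10(3230) = 70.18 dB
Step 2: SE = 177 - 70.18 - 71 + 14 - 10 = 39.82

39.82 dB


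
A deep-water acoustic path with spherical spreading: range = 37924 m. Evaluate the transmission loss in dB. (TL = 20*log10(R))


TL = 20*log10(37924) = 91.58

91.58 dB


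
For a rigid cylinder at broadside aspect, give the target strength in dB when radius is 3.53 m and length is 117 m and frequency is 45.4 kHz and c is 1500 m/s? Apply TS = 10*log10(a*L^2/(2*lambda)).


58.64 dB


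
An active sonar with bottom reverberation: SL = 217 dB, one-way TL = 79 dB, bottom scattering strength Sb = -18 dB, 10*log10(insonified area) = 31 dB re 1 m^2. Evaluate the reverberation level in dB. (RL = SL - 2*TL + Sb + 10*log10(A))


72 dB


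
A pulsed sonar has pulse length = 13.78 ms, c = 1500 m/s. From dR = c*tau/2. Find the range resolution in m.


dR = c*tau/2 = 1500 * 13.78e-3 / 2 = 10.335

10.335 m


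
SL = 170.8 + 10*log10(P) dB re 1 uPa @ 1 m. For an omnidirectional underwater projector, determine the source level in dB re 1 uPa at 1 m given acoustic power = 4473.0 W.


SL = 170.8 + 10*log10(4473.0) = 170.8 + 36.51 = 207.31

207.31 dB


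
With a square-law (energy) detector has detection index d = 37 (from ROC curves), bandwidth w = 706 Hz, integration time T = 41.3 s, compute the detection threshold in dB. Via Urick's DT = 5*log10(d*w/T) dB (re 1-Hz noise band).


DT = 5*log10(d*w/T) = 5*log10(37 * 706 / 41.3) = 5*log10(632.49) = 14.01

14.01 dB


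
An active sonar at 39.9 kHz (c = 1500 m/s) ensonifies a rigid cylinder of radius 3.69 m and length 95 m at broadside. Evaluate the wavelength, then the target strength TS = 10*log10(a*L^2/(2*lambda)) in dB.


Step 1: lambda = c/f = 1500/39900 = 0.03759 m
Step 2: TS = 10*log10(a*L^2/(2*lambda)) = 10*log10(3.69*95^2/(2*0.03759)) = 56.46

56.46 dB


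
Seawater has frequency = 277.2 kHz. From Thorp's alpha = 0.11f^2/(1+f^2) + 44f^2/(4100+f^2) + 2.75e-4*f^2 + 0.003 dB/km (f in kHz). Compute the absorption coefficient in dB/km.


63.015 dB/km


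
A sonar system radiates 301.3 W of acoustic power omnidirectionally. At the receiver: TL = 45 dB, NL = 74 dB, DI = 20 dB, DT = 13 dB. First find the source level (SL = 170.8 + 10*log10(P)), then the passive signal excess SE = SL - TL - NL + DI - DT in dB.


Step 1: SL = 170.8 + 10*log10(301.3) = 195.59 dB
Step 2: SE = SL - TL - NL + DI - DT = 195.59 - 45 - 74 + 20 - 13 = 83.59

83.59 dB


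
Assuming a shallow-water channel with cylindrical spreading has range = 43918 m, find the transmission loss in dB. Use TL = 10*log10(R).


TL = 10*log10(43918) = 46.43

46.43 dB


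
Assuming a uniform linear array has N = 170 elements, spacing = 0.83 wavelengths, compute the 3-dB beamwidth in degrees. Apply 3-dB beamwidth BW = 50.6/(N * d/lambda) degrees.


BW = 50.6 / (170 * 0.83) = 50.6 / 141.1 = 0.36

0.36 deg


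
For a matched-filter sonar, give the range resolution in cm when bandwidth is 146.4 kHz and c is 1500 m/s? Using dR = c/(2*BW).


dR = c/(2*BW) = 1500 / (2 * 146.4e3) = 0.0051 m = 0.51 cm

0.51 cm


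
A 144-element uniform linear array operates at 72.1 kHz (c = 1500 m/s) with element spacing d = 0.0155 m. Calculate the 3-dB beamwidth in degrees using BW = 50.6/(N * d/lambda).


0.47 deg


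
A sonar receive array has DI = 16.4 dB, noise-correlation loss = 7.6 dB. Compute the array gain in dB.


AG = DI - L_corr = 16.4 - 7.6 = 8.8

8.8 dB


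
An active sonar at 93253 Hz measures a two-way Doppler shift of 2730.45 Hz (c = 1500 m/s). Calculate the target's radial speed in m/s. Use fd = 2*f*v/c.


21.96 m/s


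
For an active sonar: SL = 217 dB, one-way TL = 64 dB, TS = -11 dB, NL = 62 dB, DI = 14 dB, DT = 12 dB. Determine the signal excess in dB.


18 dB


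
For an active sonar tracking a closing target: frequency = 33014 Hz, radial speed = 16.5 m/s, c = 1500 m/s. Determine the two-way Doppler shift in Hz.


726.31 Hz


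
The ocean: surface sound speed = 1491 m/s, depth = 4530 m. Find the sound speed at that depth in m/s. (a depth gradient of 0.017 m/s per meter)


c = 1491 + 0.017 * 4530 = 1568.01

1568.01 m/s


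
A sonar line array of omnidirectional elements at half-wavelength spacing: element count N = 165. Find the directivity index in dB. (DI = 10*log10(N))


DI = 10*log10(165) = 22.17

22.17 dB


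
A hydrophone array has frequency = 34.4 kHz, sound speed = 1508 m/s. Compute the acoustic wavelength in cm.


4.38 cm


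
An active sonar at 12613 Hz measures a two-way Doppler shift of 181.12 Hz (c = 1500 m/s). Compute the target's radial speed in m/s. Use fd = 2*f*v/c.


From fd = 2*f*v/c, v = c*fd/(2*f) = 1500 * 181.12 / (2*12613) = 10.77

10.77 m/s


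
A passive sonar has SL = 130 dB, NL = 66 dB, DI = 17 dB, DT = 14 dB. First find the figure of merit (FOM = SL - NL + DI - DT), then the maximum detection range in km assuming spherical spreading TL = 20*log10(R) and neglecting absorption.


Step 1: FOM = SL - NL + DI - DT = 130 - 66 + 17 - 14 = 67 dB
Step 2: at max range FOM = TL = 20*log10(R), so R = 10^(67/20) = 2238.72 m = 2.24 km

2.24 km


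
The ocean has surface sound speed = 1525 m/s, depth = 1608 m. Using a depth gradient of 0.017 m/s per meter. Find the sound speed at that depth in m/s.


1552.336 m/s


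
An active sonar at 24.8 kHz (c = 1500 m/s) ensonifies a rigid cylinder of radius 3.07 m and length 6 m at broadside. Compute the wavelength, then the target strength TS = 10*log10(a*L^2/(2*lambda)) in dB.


Step 1: lambda = c/f = 1500/24800 = 0.06048 m
Step 2: TS = 10*log10(a*L^2/(2*lambda)) = 10*log10(3.07*6^2/(2*0.06048)) = 29.61

29.61 dB
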